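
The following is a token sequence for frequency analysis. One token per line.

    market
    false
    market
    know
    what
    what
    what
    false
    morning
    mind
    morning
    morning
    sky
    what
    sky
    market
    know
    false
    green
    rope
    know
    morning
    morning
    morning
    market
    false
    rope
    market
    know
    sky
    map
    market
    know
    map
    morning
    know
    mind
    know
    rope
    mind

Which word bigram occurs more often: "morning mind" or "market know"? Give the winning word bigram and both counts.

"market know" (4 vs 1)

"morning mind": 1 occurrence
"market know": 4 occurrences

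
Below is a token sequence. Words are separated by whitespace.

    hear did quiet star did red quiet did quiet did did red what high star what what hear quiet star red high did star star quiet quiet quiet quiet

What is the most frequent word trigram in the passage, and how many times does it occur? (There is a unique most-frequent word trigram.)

Trigram frequencies (highest first):
  quiet quiet quiet: 2
  hear did quiet: 1
  did quiet star: 1
  quiet star did: 1
  star did red: 1
  did red quiet: 1
  … (20 more, each ≤ 1)

"quiet quiet quiet", 2 times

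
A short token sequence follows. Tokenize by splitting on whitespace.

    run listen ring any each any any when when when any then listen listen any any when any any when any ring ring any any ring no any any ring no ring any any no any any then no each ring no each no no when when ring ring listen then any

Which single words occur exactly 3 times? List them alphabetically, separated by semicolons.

each; then

Unigram counts meeting the condition (exactly 3 times):
  each: 3
  then: 3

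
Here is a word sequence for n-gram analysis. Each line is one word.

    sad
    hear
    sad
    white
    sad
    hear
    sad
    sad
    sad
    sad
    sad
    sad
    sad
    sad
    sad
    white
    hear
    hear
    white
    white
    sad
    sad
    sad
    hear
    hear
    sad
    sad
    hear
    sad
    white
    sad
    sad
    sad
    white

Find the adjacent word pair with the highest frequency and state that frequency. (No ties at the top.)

"sad sad", 13 times

Bigram frequencies (highest first):
  sad sad: 13
  sad hear: 4
  hear sad: 4
  sad white: 4
  white sad: 3
  hear hear: 2
  … (3 more, each ≤ 1)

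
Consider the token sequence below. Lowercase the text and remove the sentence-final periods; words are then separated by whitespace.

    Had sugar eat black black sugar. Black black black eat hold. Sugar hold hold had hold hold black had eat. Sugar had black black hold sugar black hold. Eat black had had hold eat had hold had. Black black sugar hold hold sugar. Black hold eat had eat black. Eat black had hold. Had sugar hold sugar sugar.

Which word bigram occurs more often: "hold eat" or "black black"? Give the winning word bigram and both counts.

"hold eat": 3 occurrences
"black black": 5 occurrences

"black black" (5 vs 3)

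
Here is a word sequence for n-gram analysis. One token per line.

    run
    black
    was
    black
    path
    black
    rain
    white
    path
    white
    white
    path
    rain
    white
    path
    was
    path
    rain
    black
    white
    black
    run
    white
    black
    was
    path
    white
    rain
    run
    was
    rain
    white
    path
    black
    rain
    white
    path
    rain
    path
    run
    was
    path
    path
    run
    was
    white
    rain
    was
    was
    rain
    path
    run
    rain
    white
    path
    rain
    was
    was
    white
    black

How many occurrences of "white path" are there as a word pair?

Scanning the 59 overlapping bigram windows for "white path":
  position 8–9: white path
  position 11–12: white path
  position 14–15: white path
  position 32–33: white path
  position 36–37: white path
  position 54–55: white path

6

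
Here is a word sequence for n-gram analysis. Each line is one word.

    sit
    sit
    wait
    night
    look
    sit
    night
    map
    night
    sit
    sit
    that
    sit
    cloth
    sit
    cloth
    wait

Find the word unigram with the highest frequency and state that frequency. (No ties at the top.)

Unigram frequencies (highest first):
  sit: 7
  night: 3
  wait: 2
  cloth: 2
  look: 1
  map: 1
  … (1 more, each ≤ 1)

"sit", 7 times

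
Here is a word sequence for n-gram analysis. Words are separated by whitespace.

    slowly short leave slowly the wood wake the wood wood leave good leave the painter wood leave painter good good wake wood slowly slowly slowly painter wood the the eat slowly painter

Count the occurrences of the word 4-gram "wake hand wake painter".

Scanning the 29 overlapping 4-gram windows for "wake hand wake painter":
  (none found)

0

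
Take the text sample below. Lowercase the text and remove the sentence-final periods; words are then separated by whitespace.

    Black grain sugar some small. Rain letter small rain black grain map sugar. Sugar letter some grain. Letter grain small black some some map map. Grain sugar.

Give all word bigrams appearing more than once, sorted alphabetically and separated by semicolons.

black grain; grain sugar; small rain

Bigram counts meeting the condition (more than once):
  black grain: 2
  grain sugar: 2
  small rain: 2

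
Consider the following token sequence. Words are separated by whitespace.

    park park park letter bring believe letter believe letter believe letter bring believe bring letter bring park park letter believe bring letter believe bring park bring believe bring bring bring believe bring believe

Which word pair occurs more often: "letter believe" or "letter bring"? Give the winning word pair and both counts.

"letter believe" (4 vs 3)

"letter believe": 4 occurrences
"letter bring": 3 occurrences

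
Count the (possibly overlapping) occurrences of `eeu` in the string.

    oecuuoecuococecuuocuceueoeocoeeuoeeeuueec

Sliding a length-3 window over the 41 characters (39 positions):
  position 30–32: eeu
  position 35–37: eeu

2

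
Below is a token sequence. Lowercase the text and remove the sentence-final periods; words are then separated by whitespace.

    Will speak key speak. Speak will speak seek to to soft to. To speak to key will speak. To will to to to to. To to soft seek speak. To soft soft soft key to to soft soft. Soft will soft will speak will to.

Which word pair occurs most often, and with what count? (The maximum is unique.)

"to to", 8 times

Bigram frequencies (highest first):
  to to: 8
  will speak: 4
  to soft: 4
  soft soft: 4
  speak to: 3
  speak will: 2
  … (17 more, each ≤ 2)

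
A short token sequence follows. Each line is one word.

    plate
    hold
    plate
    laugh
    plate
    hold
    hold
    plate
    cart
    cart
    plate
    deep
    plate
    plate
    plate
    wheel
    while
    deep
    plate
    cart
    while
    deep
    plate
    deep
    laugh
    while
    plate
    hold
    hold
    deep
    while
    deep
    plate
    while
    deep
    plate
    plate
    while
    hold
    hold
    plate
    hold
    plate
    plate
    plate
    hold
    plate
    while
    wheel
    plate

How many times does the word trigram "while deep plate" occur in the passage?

4

Scanning the 48 overlapping trigram windows for "while deep plate":
  position 17–19: while deep plate
  position 21–23: while deep plate
  position 31–33: while deep plate
  position 34–36: while deep plate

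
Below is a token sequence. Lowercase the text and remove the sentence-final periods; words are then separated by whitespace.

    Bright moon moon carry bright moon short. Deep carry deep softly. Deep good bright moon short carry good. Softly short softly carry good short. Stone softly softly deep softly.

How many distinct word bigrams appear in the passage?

22

29 tokens → 28 bigram windows in total.
Repeated bigrams (each contributes count−1 duplicates):
  bright moon: 3
  carry good: 2
  deep softly: 2
  moon short: 2
  softly deep: 2
6 duplicate windows → 28 − 6 = 22 distinct.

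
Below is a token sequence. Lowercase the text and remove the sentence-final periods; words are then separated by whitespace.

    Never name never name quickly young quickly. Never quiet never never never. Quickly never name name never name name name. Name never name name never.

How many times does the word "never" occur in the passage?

10

Scanning the 25 tokens for "never":
  position 1: never
  position 3: never
  position 8: never
  position 10: never
  position 11: never
  position 12: never
  position 14: never
  position 17: never
  position 22: never
  position 25: never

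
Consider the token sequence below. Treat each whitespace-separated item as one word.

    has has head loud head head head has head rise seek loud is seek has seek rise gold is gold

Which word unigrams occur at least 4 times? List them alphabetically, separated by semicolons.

has; head

Unigram counts meeting the condition (at least 4 times):
  has: 4
  head: 5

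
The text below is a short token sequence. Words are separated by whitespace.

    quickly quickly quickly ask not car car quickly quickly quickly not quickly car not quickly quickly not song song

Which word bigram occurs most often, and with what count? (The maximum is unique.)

"quickly quickly", 5 times

Bigram frequencies (highest first):
  quickly quickly: 5
  quickly not: 2
  not quickly: 2
  quickly ask: 1
  ask not: 1
  not car: 1
  … (6 more, each ≤ 1)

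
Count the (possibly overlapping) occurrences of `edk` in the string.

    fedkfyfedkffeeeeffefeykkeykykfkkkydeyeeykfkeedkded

Sliding a length-3 window over the 50 characters (48 positions):
  position 2–4: edk
  position 8–10: edk
  position 45–47: edk

3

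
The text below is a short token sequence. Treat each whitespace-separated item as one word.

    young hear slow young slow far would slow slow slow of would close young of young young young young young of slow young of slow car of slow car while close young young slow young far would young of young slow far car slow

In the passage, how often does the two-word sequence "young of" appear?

Scanning the 43 overlapping bigram windows for "young of":
  position 14–15: young of
  position 20–21: young of
  position 23–24: young of
  position 38–39: young of

4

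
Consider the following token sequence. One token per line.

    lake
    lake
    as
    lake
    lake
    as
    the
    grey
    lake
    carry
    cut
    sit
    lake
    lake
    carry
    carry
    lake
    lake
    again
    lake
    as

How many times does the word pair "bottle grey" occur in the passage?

0

Scanning the 20 overlapping bigram windows for "bottle grey":
  (none found)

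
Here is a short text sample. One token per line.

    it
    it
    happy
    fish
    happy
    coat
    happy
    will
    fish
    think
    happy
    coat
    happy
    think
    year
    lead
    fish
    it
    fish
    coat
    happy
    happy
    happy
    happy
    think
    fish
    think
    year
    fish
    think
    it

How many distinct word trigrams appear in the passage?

27

31 tokens → 29 trigram windows in total.
Repeated trigrams (each contributes count−1 duplicates):
  happy coat happy: 2
  happy happy happy: 2
2 duplicate windows → 29 − 2 = 27 distinct.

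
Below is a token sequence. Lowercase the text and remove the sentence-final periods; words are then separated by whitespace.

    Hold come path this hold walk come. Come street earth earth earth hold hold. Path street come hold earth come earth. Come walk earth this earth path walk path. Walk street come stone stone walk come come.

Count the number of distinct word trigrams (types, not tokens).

34

37 tokens → 35 trigram windows in total.
Repeated trigrams (each contributes count−1 duplicates):
  walk come come: 2
1 duplicate windows → 35 − 1 = 34 distinct.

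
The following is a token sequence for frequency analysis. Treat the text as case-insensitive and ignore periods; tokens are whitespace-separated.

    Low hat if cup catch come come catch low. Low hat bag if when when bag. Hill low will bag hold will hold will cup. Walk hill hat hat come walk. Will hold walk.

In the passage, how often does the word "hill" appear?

2

Scanning the 34 tokens for "hill":
  position 17: hill
  position 27: hill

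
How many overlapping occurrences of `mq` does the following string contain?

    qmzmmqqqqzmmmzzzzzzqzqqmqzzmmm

2

Sliding a length-2 window over the 30 characters (29 positions):
  position 5–6: mq
  position 24–25: mq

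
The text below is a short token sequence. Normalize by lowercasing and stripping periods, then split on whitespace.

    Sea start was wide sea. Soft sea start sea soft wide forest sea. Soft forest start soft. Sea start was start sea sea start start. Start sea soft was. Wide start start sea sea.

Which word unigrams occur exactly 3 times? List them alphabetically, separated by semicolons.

Unigram counts meeting the condition (exactly 3 times):
  was: 3
  wide: 3

was; wide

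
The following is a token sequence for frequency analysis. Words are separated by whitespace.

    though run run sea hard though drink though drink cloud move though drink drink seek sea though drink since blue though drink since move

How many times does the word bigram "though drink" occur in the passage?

Scanning the 23 overlapping bigram windows for "though drink":
  position 6–7: though drink
  position 8–9: though drink
  position 12–13: though drink
  position 17–18: though drink
  position 21–22: though drink

5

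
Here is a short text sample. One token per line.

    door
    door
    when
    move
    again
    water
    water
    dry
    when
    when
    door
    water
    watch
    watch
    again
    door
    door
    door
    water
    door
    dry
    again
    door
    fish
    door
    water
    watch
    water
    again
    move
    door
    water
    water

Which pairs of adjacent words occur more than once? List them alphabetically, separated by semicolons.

Bigram counts meeting the condition (more than once):
  again door: 2
  door door: 3
  door water: 4
  water watch: 2
  water water: 2

again door; door door; door water; water watch; water water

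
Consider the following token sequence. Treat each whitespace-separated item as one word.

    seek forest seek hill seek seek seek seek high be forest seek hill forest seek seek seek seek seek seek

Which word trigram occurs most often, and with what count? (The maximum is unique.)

Trigram frequencies (highest first):
  seek seek seek: 6
  forest seek hill: 2
  seek forest seek: 1
  seek hill seek: 1
  hill seek seek: 1
  seek seek high: 1
  … (6 more, each ≤ 1)

"seek seek seek", 6 times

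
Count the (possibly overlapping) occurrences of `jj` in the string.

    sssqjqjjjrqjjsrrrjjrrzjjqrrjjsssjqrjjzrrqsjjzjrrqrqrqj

8

Sliding a length-2 window over the 54 characters (53 positions):
  position 7–8: jj
  position 8–9: jj
  position 12–13: jj
  position 18–19: jj
  position 23–24: jj
  position 28–29: jj
  position 36–37: jj
  position 43–44: jj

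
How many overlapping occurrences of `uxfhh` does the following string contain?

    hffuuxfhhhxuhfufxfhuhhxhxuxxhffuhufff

1

Sliding a length-5 window over the 37 characters (33 positions):
  position 5–9: uxfhh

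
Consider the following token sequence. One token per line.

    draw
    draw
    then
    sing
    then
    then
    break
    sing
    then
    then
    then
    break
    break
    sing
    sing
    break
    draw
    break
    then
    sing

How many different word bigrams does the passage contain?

13

20 tokens → 19 bigram windows in total.
Repeated bigrams (each contributes count−1 duplicates):
  then then: 3
  break sing: 2
  sing then: 2
  then break: 2
  then sing: 2
6 duplicate windows → 19 − 6 = 13 distinct.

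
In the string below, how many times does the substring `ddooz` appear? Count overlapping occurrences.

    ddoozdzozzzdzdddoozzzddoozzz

Sliding a length-5 window over the 28 characters (24 positions):
  position 1–5: ddooz
  position 15–19: ddooz
  position 22–26: ddooz

3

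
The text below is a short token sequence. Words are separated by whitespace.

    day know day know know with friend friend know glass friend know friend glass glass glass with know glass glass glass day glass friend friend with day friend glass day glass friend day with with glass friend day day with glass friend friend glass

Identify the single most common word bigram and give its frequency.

"glass friend", 5 times

Bigram frequencies (highest first):
  glass friend: 5
  glass glass: 4
  friend friend: 3
  friend glass: 3
  day know: 2
  friend know: 2
  … (18 more, each ≤ 2)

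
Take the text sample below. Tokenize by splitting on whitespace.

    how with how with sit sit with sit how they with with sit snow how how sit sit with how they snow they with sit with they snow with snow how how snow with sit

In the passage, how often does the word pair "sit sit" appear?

Scanning the 34 overlapping bigram windows for "sit sit":
  position 5–6: sit sit
  position 17–18: sit sit

2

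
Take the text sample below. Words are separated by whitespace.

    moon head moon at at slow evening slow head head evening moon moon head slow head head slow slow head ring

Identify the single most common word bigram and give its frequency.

Bigram frequencies (highest first):
  slow head: 3
  moon head: 2
  head head: 2
  head slow: 2
  head moon: 1
  moon at: 1
  … (9 more, each ≤ 1)

"slow head", 3 times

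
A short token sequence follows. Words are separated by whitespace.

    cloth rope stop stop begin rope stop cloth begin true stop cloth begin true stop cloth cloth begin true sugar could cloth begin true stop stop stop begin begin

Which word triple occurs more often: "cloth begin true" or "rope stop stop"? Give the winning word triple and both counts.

"cloth begin true" (4 vs 1)

"cloth begin true": 4 occurrences
"rope stop stop": 1 occurrence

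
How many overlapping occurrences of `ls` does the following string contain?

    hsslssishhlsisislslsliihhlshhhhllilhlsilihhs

Sliding a length-2 window over the 44 characters (43 positions):
  position 4–5: ls
  position 11–12: ls
  position 17–18: ls
  position 19–20: ls
  position 26–27: ls
  position 37–38: ls

6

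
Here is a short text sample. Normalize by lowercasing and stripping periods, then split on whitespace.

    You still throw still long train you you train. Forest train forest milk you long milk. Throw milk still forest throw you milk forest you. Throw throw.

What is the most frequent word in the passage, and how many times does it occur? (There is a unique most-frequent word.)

"you", 6 times

Unigram frequencies (highest first):
  you: 6
  throw: 5
  forest: 4
  milk: 4
  still: 3
  train: 3
  … (1 more, each ≤ 2)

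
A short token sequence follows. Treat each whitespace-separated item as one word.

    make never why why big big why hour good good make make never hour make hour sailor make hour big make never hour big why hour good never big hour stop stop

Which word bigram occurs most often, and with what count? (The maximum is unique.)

Bigram frequencies (highest first):
  make never: 3
  big why: 2
  why hour: 2
  hour good: 2
  never hour: 2
  make hour: 2
  … (17 more, each ≤ 2)

"make never", 3 times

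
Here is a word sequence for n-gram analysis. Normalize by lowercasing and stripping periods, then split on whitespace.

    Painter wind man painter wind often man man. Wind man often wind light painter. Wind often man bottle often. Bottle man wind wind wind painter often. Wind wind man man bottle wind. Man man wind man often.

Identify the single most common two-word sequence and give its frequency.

Bigram frequencies (highest first):
  wind man: 5
  painter wind: 3
  man man: 3
  man wind: 3
  wind wind: 3
  wind often: 2
  … (13 more, each ≤ 2)

"wind man", 5 times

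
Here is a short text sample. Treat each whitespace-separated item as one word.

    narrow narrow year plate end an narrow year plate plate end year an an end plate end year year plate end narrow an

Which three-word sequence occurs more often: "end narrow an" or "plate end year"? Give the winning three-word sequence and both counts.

"end narrow an": 1 occurrence
"plate end year": 2 occurrences

"plate end year" (2 vs 1)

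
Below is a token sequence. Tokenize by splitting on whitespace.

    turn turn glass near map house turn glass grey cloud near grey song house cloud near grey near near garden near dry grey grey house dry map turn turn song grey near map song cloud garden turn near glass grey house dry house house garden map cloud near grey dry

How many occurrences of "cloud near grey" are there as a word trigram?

3

Scanning the 48 overlapping trigram windows for "cloud near grey":
  position 10–12: cloud near grey
  position 15–17: cloud near grey
  position 47–49: cloud near grey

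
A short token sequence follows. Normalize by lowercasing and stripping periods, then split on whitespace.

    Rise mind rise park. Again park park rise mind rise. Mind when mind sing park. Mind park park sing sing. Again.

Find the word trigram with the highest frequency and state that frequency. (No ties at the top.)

"rise mind rise", 2 times

Trigram frequencies (highest first):
  rise mind rise: 2
  mind rise park: 1
  rise park again: 1
  park again park: 1
  again park park: 1
  park park rise: 1
  … (12 more, each ≤ 1)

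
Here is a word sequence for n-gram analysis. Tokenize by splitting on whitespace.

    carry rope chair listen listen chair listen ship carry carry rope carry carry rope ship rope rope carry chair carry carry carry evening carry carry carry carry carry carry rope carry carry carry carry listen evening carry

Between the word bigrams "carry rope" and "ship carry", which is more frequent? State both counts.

"carry rope": 4 occurrences
"ship carry": 1 occurrence

"carry rope" (4 vs 1)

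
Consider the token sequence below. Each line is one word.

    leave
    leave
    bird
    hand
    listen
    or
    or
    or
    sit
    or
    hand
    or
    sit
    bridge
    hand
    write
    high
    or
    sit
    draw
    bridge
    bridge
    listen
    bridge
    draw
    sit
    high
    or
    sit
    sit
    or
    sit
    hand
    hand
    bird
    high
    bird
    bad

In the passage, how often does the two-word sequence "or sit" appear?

5

Scanning the 37 overlapping bigram windows for "or sit":
  position 8–9: or sit
  position 12–13: or sit
  position 18–19: or sit
  position 28–29: or sit
  position 31–32: or sit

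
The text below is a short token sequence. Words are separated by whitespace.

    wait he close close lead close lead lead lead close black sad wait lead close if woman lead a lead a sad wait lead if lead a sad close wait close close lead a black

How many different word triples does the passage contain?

30

35 tokens → 33 trigram windows in total.
Repeated trigrams (each contributes count−1 duplicates):
  close close lead: 2
  lead a sad: 2
  sad wait lead: 2
3 duplicate windows → 33 − 3 = 30 distinct.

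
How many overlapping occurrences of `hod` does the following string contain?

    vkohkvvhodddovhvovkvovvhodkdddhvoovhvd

2

Sliding a length-3 window over the 38 characters (36 positions):
  position 8–10: hod
  position 24–26: hod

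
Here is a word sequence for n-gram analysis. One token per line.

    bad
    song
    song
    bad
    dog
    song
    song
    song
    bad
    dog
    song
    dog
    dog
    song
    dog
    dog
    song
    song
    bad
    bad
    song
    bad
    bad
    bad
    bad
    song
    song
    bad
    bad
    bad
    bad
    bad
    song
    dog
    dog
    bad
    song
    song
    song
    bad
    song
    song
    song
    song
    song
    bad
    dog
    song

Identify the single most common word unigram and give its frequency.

Unigram frequencies (highest first):
  song: 22
  bad: 17
  dog: 9

"song", 22 times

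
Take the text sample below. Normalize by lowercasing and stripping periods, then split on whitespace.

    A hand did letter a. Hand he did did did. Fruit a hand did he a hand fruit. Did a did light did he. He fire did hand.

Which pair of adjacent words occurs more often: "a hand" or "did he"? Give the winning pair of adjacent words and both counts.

"a hand" (4 vs 2)

"a hand": 4 occurrences
"did he": 2 occurrences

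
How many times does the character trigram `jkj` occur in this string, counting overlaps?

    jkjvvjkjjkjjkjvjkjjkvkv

Sliding a length-3 window over the 23 characters (21 positions):
  position 1–3: jkj
  position 6–8: jkj
  position 9–11: jkj
  position 12–14: jkj
  position 16–18: jkj

5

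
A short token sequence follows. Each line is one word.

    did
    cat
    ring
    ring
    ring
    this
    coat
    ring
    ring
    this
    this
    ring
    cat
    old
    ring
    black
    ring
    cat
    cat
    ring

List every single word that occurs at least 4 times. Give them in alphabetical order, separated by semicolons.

cat; ring

Unigram counts meeting the condition (at least 4 times):
  cat: 4
  ring: 9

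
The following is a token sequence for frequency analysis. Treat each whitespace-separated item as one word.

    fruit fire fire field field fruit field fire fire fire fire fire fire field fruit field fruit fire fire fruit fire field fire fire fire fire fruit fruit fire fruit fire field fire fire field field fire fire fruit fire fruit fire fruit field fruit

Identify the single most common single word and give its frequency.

Unigram frequencies (highest first):
  fire: 23
  fruit: 12
  field: 10

"fire", 23 times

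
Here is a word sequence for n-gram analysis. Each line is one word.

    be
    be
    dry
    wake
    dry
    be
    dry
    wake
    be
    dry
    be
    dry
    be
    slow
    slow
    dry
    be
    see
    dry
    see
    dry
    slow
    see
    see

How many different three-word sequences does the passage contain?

19

24 tokens → 22 trigram windows in total.
Repeated trigrams (each contributes count−1 duplicates):
  be dry be: 2
  be dry wake: 2
  dry be dry: 2
3 duplicate windows → 22 − 3 = 19 distinct.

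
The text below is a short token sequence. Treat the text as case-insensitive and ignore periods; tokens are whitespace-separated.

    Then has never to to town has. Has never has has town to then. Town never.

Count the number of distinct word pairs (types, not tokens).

16 tokens → 15 bigram windows in total.
Repeated bigrams (each contributes count−1 duplicates):
  has has: 2
  has never: 2
2 duplicate windows → 15 − 2 = 13 distinct.

13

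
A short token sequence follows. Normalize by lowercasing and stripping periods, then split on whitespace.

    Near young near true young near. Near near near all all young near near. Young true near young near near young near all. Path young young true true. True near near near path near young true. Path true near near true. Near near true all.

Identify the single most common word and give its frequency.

"near", 20 times

Unigram frequencies (highest first):
  near: 20
  young: 9
  true: 9
  all: 4
  path: 3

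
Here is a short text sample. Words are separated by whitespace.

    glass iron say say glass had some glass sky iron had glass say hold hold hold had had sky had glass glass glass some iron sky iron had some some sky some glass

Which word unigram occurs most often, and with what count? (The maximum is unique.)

Unigram frequencies (highest first):
  glass: 8
  had: 6
  some: 5
  iron: 4
  sky: 4
  say: 3
  … (1 more, each ≤ 3)

"glass", 8 times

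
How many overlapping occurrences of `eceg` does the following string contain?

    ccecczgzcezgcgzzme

Sliding a length-4 window over the 18 characters (15 positions):
  (no match at any position)

0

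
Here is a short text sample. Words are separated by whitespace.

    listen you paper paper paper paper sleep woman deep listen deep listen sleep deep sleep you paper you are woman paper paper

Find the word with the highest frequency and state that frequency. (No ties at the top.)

"paper", 7 times

Unigram frequencies (highest first):
  paper: 7
  listen: 3
  you: 3
  sleep: 3
  deep: 3
  woman: 2
  … (1 more, each ≤ 1)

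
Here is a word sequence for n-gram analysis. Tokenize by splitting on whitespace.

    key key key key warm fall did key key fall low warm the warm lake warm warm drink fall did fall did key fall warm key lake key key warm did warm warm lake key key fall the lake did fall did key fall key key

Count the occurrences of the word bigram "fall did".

Scanning the 45 overlapping bigram windows for "fall did":
  position 6–7: fall did
  position 19–20: fall did
  position 21–22: fall did
  position 41–42: fall did

4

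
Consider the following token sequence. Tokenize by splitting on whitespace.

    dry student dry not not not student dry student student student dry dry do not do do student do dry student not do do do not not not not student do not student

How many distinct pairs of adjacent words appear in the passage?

15

33 tokens → 32 bigram windows in total.
Repeated bigrams (each contributes count−1 duplicates):
  not not: 5
  do do: 3
  do not: 3
  dry student: 3
  not student: 3
  student dry: 3
  not do: 2
  student do: 2
  … (1 more repeated)
17 duplicate windows → 32 − 17 = 15 distinct.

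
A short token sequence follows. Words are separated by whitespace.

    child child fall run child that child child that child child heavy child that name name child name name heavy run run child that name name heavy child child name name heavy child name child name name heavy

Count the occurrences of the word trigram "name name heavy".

4

Scanning the 36 overlapping trigram windows for "name name heavy":
  position 18–20: name name heavy
  position 25–27: name name heavy
  position 30–32: name name heavy
  position 36–38: name name heavy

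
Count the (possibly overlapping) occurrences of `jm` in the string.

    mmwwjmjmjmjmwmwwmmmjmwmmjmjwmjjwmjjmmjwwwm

7

Sliding a length-2 window over the 42 characters (41 positions):
  position 5–6: jm
  position 7–8: jm
  position 9–10: jm
  position 11–12: jm
  position 20–21: jm
  position 25–26: jm
  position 35–36: jm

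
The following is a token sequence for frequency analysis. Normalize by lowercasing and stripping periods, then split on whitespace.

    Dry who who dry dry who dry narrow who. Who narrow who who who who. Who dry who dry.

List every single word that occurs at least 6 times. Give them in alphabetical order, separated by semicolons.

Unigram counts meeting the condition (at least 6 times):
  dry: 6
  who: 11

dry; who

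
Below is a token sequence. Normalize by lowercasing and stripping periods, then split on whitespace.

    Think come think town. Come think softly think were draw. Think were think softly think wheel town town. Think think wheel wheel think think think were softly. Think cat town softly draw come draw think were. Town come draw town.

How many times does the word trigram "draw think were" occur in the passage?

2

Scanning the 38 overlapping trigram windows for "draw think were":
  position 10–12: draw think were
  position 34–36: draw think were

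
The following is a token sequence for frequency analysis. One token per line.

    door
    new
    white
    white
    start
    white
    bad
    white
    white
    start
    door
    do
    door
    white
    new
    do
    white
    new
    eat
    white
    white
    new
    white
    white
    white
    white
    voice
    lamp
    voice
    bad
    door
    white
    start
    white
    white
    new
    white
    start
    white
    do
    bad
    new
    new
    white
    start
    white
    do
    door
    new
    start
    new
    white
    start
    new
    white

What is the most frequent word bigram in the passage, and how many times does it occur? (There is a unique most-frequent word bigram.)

Bigram frequencies (highest first):
  white white: 7
  new white: 6
  white start: 6
  start white: 4
  white new: 4
  door new: 2
  … (21 more, each ≤ 2)

"white white", 7 times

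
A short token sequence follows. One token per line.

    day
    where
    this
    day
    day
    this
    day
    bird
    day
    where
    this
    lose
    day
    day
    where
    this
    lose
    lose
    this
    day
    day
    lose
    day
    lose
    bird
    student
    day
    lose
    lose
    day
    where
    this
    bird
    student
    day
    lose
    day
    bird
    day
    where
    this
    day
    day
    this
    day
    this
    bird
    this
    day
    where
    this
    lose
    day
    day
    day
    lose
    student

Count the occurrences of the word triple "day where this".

Scanning the 55 overlapping trigram windows for "day where this":
  position 1–3: day where this
  position 9–11: day where this
  position 14–16: day where this
  position 30–32: day where this
  position 39–41: day where this
  position 49–51: day where this

6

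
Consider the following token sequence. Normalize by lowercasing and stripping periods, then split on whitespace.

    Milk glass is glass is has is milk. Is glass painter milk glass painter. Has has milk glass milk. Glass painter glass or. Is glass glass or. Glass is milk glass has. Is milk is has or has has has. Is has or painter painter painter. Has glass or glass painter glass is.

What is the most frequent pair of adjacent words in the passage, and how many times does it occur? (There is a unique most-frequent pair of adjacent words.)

Bigram frequencies (highest first):
  milk glass: 5
  glass is: 4
  glass painter: 4
  is glass: 3
  is has: 3
  has is: 3
  … (18 more, each ≤ 3)

"milk glass", 5 times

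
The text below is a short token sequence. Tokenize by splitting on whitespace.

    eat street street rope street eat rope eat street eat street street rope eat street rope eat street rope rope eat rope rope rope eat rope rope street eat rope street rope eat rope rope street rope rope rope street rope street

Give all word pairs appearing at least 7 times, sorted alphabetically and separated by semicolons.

Bigram counts meeting the condition (at least 7 times):
  rope rope: 7
  street rope: 7

rope rope; street rope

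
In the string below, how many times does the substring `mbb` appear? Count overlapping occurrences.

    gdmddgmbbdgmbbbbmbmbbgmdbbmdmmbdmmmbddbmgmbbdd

Sliding a length-3 window over the 46 characters (44 positions):
  position 7–9: mbb
  position 12–14: mbb
  position 19–21: mbb
  position 42–44: mbb

4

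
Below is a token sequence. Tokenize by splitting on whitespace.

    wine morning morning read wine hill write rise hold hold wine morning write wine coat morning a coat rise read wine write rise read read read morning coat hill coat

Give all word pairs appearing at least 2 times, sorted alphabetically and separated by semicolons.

read read; read wine; rise read; wine morning; write rise

Bigram counts meeting the condition (at least 2 times):
  read read: 2
  read wine: 2
  rise read: 2
  wine morning: 2
  write rise: 2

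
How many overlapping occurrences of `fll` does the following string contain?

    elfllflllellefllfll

Sliding a length-3 window over the 19 characters (17 positions):
  position 3–5: fll
  position 6–8: fll
  position 14–16: fll
  position 17–19: fll

4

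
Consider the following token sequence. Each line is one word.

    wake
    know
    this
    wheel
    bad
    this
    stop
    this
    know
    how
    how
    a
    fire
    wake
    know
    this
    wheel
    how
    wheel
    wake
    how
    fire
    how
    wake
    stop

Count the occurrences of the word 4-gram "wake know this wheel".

2

Scanning the 22 overlapping 4-gram windows for "wake know this wheel":
  position 1–4: wake know this wheel
  position 14–17: wake know this wheel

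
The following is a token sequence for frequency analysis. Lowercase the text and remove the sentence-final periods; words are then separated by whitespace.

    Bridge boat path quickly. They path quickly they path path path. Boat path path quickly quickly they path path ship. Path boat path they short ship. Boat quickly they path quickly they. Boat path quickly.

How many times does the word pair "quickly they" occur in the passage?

Scanning the 34 overlapping bigram windows for "quickly they":
  position 4–5: quickly they
  position 7–8: quickly they
  position 16–17: quickly they
  position 28–29: quickly they
  position 31–32: quickly they

5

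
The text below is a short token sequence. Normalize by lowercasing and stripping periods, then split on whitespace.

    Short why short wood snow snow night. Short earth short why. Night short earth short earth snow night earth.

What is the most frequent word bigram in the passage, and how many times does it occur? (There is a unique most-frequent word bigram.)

"short earth", 3 times

Bigram frequencies (highest first):
  short earth: 3
  short why: 2
  snow night: 2
  night short: 2
  earth short: 2
  why short: 1
  … (6 more, each ≤ 1)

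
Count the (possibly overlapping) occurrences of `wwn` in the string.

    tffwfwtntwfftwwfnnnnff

0

Sliding a length-3 window over the 22 characters (20 positions):
  (no match at any position)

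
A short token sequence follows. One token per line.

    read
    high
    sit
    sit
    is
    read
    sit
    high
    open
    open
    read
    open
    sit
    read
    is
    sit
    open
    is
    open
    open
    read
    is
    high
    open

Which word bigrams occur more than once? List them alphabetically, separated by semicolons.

Bigram counts meeting the condition (more than once):
  high open: 2
  open open: 2
  open read: 2
  read is: 2

high open; open open; open read; read is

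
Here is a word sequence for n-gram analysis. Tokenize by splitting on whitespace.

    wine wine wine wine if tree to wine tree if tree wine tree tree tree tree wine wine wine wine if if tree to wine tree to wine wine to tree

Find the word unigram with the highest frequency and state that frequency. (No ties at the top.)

Unigram frequencies (highest first):
  wine: 13
  tree: 10
  if: 4
  to: 4

"wine", 13 times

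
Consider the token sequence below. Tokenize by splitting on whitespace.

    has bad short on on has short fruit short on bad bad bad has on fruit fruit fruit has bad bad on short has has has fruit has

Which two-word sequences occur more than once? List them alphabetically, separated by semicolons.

bad bad; fruit fruit; fruit has; has bad; has has; short on

Bigram counts meeting the condition (more than once):
  bad bad: 3
  fruit fruit: 2
  fruit has: 2
  has bad: 2
  has has: 2
  short on: 2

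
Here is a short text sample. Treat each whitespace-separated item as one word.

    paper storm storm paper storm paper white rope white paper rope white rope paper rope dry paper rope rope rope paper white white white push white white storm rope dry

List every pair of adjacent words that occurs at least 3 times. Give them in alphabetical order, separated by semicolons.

Bigram counts meeting the condition (at least 3 times):
  paper rope: 3
  white white: 3

paper rope; white white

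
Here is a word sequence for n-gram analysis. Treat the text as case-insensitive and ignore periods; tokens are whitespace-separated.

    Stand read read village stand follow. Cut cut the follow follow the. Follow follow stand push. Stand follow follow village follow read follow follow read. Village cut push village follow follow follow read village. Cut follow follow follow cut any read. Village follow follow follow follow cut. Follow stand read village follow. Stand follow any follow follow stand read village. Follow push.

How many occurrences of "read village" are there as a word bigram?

6

Scanning the 61 overlapping bigram windows for "read village":
  position 3–4: read village
  position 25–26: read village
  position 33–34: read village
  position 41–42: read village
  position 50–51: read village
  position 59–60: read village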